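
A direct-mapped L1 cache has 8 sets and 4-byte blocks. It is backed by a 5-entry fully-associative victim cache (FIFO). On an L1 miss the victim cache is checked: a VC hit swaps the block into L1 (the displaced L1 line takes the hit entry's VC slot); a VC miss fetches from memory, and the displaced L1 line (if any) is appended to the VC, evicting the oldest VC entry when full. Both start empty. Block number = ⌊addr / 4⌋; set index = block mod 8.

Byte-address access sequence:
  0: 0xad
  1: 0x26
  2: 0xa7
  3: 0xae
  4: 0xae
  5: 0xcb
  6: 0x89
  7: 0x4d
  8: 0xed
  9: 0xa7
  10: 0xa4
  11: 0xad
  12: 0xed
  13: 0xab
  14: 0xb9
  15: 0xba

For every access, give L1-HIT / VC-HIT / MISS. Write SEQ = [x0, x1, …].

SEQ = [MISS, MISS, MISS, L1-HIT, L1-HIT, MISS, MISS, MISS, MISS, L1-HIT, L1-HIT, VC-HIT, VC-HIT, MISS, MISS, L1-HIT]

#0 0xad→b43/s3 MISS; vc=[]
#1 0x26→b9/s1 MISS; vc=[]
#2 0xa7→b41/s1 MISS; vc=[9]
#3 0xae→b43/s3 L1-HIT; vc=[9]
#4 0xae→b43/s3 L1-HIT; vc=[9]
#5 0xcb→b50/s2 MISS; vc=[9]
#6 0x89→b34/s2 MISS; vc=[9,50]
#7 0x4d→b19/s3 MISS; vc=[9,50,43]
#8 0xed→b59/s3 MISS; vc=[9,50,43,19]
#9 0xa7→b41/s1 L1-HIT; vc=[9,50,43,19]
#10 0xa4→b41/s1 L1-HIT; vc=[9,50,43,19]
#11 0xad→b43/s3 VC-HIT; vc=[9,50,59,19]
#12 0xed→b59/s3 VC-HIT; vc=[9,50,43,19]
#13 0xab→b42/s2 MISS; vc=[9,50,43,19,34]
#14 0xb9→b46/s6 MISS; vc=[9,50,43,19,34]
#15 0xba→b46/s6 L1-HIT; vc=[9,50,43,19,34]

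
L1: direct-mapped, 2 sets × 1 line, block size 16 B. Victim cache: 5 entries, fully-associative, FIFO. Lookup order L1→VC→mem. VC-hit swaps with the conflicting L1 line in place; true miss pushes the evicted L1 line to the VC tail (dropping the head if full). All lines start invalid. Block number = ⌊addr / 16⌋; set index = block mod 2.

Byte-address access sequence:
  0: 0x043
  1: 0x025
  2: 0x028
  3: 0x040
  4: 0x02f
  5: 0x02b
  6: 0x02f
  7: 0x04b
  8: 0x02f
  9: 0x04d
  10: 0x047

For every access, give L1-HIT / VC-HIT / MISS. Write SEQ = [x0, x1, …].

SEQ = [MISS, MISS, L1-HIT, VC-HIT, VC-HIT, L1-HIT, L1-HIT, VC-HIT, VC-HIT, VC-HIT, L1-HIT]

0: 0x43 (blk 4, set 0) → MISS  vc=[]
1: 0x25 (blk 2, set 0) → MISS  vc=[4]
2: 0x28 (blk 2, set 0) → L1-HIT  vc=[4]
3: 0x40 (blk 4, set 0) → VC-HIT  vc=[2]
4: 0x2f (blk 2, set 0) → VC-HIT  vc=[4]
5: 0x2b (blk 2, set 0) → L1-HIT  vc=[4]
6: 0x2f (blk 2, set 0) → L1-HIT  vc=[4]
7: 0x4b (blk 4, set 0) → VC-HIT  vc=[2]
8: 0x2f (blk 2, set 0) → VC-HIT  vc=[4]
9: 0x4d (blk 4, set 0) → VC-HIT  vc=[2]
10: 0x47 (blk 4, set 0) → L1-HIT  vc=[2]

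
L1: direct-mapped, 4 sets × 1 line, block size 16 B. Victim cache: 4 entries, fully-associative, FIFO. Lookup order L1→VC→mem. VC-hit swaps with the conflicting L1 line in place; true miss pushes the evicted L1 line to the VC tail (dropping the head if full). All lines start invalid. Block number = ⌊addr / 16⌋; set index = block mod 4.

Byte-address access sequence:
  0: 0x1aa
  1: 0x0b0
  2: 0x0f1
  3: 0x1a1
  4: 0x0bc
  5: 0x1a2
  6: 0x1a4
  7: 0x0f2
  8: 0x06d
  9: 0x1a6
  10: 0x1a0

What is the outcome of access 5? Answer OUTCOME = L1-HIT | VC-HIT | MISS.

OUTCOME = L1-HIT

  [0] addr=0x1aa blk=26 s=2: MISS | VC []
  [1] addr=0xb0 blk=11 s=3: MISS | VC []
  [2] addr=0xf1 blk=15 s=3: MISS | VC [11]
  [3] addr=0x1a1 blk=26 s=2: L1-HIT | VC [11]
  [4] addr=0xbc blk=11 s=3: VC-HIT | VC [15]
  [5] addr=0x1a2 blk=26 s=2: L1-HIT | VC [15]
  [6] addr=0x1a4 blk=26 s=2: L1-HIT | VC [15]
  [7] addr=0xf2 blk=15 s=3: VC-HIT | VC [11]
  [8] addr=0x6d blk=6 s=2: MISS | VC [11, 26]
  [9] addr=0x1a6 blk=26 s=2: VC-HIT | VC [11, 6]
  [10] addr=0x1a0 blk=26 s=2: L1-HIT | VC [11, 6]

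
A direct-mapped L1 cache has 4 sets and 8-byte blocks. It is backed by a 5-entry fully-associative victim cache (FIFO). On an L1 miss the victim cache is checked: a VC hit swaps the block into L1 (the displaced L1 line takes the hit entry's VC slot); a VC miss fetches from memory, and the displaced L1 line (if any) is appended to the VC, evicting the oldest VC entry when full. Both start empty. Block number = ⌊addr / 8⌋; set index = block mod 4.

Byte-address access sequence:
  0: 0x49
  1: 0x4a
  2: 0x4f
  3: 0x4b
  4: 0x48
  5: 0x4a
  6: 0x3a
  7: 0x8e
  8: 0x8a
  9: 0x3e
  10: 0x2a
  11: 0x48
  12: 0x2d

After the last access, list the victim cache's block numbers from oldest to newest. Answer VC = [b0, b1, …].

  [0] addr=0x49 blk=9 s=1: MISS | VC []
  [1] addr=0x4a blk=9 s=1: L1-HIT | VC []
  [2] addr=0x4f blk=9 s=1: L1-HIT | VC []
  [3] addr=0x4b blk=9 s=1: L1-HIT | VC []
  [4] addr=0x48 blk=9 s=1: L1-HIT | VC []
  [5] addr=0x4a blk=9 s=1: L1-HIT | VC []
  [6] addr=0x3a blk=7 s=3: MISS | VC []
  [7] addr=0x8e blk=17 s=1: MISS | VC [9]
  [8] addr=0x8a blk=17 s=1: L1-HIT | VC [9]
  [9] addr=0x3e blk=7 s=3: L1-HIT | VC [9]
  [10] addr=0x2a blk=5 s=1: MISS | VC [9, 17]
  [11] addr=0x48 blk=9 s=1: VC-HIT | VC [5, 17]
  [12] addr=0x2d blk=5 s=1: VC-HIT | VC [9, 17]

VC = [9, 17]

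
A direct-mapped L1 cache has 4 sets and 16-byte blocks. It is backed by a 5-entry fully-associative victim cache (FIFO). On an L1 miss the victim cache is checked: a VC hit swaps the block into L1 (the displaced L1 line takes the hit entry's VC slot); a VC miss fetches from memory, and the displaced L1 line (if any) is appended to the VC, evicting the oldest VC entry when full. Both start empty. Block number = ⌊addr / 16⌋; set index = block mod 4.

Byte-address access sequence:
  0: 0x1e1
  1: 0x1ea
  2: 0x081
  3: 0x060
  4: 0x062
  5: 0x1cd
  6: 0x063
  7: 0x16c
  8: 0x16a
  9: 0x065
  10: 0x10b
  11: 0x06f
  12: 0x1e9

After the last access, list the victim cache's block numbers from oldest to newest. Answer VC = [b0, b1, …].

#0 0x1e1→b30/s2 MISS; vc=[]
#1 0x1ea→b30/s2 L1-HIT; vc=[]
#2 0x81→b8/s0 MISS; vc=[]
#3 0x60→b6/s2 MISS; vc=[30]
#4 0x62→b6/s2 L1-HIT; vc=[30]
#5 0x1cd→b28/s0 MISS; vc=[30,8]
#6 0x63→b6/s2 L1-HIT; vc=[30,8]
#7 0x16c→b22/s2 MISS; vc=[30,8,6]
#8 0x16a→b22/s2 L1-HIT; vc=[30,8,6]
#9 0x65→b6/s2 VC-HIT; vc=[30,8,22]
#10 0x10b→b16/s0 MISS; vc=[30,8,22,28]
#11 0x6f→b6/s2 L1-HIT; vc=[30,8,22,28]
#12 0x1e9→b30/s2 VC-HIT; vc=[6,8,22,28]

VC = [6, 8, 22, 28]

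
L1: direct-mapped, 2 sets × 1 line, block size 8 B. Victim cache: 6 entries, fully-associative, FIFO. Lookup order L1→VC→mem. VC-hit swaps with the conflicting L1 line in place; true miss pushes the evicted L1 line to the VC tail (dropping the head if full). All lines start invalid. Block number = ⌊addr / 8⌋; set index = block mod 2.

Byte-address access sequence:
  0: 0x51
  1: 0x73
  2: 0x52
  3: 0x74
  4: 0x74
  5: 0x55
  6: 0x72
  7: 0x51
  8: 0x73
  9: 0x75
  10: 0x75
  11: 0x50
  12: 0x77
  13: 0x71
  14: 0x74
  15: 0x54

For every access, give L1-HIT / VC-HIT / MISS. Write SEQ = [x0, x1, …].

0: 0x51 (blk 10, set 0) → MISS  vc=[]
1: 0x73 (blk 14, set 0) → MISS  vc=[10]
2: 0x52 (blk 10, set 0) → VC-HIT  vc=[14]
3: 0x74 (blk 14, set 0) → VC-HIT  vc=[10]
4: 0x74 (blk 14, set 0) → L1-HIT  vc=[10]
5: 0x55 (blk 10, set 0) → VC-HIT  vc=[14]
6: 0x72 (blk 14, set 0) → VC-HIT  vc=[10]
7: 0x51 (blk 10, set 0) → VC-HIT  vc=[14]
8: 0x73 (blk 14, set 0) → VC-HIT  vc=[10]
9: 0x75 (blk 14, set 0) → L1-HIT  vc=[10]
10: 0x75 (blk 14, set 0) → L1-HIT  vc=[10]
11: 0x50 (blk 10, set 0) → VC-HIT  vc=[14]
12: 0x77 (blk 14, set 0) → VC-HIT  vc=[10]
13: 0x71 (blk 14, set 0) → L1-HIT  vc=[10]
14: 0x74 (blk 14, set 0) → L1-HIT  vc=[10]
15: 0x54 (blk 10, set 0) → VC-HIT  vc=[14]

SEQ = [MISS, MISS, VC-HIT, VC-HIT, L1-HIT, VC-HIT, VC-HIT, VC-HIT, VC-HIT, L1-HIT, L1-HIT, VC-HIT, VC-HIT, L1-HIT, L1-HIT, VC-HIT]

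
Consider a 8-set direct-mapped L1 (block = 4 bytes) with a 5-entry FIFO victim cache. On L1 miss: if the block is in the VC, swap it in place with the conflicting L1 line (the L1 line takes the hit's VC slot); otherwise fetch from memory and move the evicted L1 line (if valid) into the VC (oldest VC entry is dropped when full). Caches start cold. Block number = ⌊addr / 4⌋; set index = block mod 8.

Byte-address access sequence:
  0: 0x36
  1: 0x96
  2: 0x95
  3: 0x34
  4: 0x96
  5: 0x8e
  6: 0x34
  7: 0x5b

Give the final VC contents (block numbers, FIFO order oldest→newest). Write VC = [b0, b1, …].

VC = [37]

  [0] addr=0x36 blk=13 s=5: MISS | VC []
  [1] addr=0x96 blk=37 s=5: MISS | VC [13]
  [2] addr=0x95 blk=37 s=5: L1-HIT | VC [13]
  [3] addr=0x34 blk=13 s=5: VC-HIT | VC [37]
  [4] addr=0x96 blk=37 s=5: VC-HIT | VC [13]
  [5] addr=0x8e blk=35 s=3: MISS | VC [13]
  [6] addr=0x34 blk=13 s=5: VC-HIT | VC [37]
  [7] addr=0x5b blk=22 s=6: MISS | VC [37]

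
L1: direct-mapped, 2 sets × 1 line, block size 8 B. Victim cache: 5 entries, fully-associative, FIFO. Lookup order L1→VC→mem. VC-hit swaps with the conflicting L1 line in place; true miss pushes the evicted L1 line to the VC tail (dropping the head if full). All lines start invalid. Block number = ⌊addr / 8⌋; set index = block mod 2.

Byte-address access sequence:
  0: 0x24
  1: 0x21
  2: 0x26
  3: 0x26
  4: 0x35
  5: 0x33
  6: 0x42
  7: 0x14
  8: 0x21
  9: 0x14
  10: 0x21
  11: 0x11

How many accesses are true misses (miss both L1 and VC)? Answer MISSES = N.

MISSES = 4

  [0] addr=0x24 blk=4 s=0: MISS | VC []
  [1] addr=0x21 blk=4 s=0: L1-HIT | VC []
  [2] addr=0x26 blk=4 s=0: L1-HIT | VC []
  [3] addr=0x26 blk=4 s=0: L1-HIT | VC []
  [4] addr=0x35 blk=6 s=0: MISS | VC [4]
  [5] addr=0x33 blk=6 s=0: L1-HIT | VC [4]
  [6] addr=0x42 blk=8 s=0: MISS | VC [4, 6]
  [7] addr=0x14 blk=2 s=0: MISS | VC [4, 6, 8]
  [8] addr=0x21 blk=4 s=0: VC-HIT | VC [2, 6, 8]
  [9] addr=0x14 blk=2 s=0: VC-HIT | VC [4, 6, 8]
  [10] addr=0x21 blk=4 s=0: VC-HIT | VC [2, 6, 8]
  [11] addr=0x11 blk=2 s=0: VC-HIT | VC [4, 6, 8]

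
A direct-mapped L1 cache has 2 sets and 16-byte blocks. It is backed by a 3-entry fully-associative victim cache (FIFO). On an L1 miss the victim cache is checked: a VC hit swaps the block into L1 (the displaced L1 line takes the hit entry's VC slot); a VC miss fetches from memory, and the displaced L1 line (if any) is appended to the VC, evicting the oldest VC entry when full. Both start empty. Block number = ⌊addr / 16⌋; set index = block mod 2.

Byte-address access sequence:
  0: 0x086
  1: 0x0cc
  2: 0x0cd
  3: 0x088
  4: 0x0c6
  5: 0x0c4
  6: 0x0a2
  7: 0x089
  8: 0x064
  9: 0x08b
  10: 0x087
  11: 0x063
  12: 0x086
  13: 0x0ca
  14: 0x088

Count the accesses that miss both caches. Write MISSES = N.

  [0] addr=0x86 blk=8 s=0: MISS | VC []
  [1] addr=0xcc blk=12 s=0: MISS | VC [8]
  [2] addr=0xcd blk=12 s=0: L1-HIT | VC [8]
  [3] addr=0x88 blk=8 s=0: VC-HIT | VC [12]
  [4] addr=0xc6 blk=12 s=0: VC-HIT | VC [8]
  [5] addr=0xc4 blk=12 s=0: L1-HIT | VC [8]
  [6] addr=0xa2 blk=10 s=0: MISS | VC [8, 12]
  [7] addr=0x89 blk=8 s=0: VC-HIT | VC [10, 12]
  [8] addr=0x64 blk=6 s=0: MISS | VC [10, 12, 8]
  [9] addr=0x8b blk=8 s=0: VC-HIT | VC [10, 12, 6]
  [10] addr=0x87 blk=8 s=0: L1-HIT | VC [10, 12, 6]
  [11] addr=0x63 blk=6 s=0: VC-HIT | VC [10, 12, 8]
  [12] addr=0x86 blk=8 s=0: VC-HIT | VC [10, 12, 6]
  [13] addr=0xca blk=12 s=0: VC-HIT | VC [10, 8, 6]
  [14] addr=0x88 blk=8 s=0: VC-HIT | VC [10, 12, 6]

MISSES = 4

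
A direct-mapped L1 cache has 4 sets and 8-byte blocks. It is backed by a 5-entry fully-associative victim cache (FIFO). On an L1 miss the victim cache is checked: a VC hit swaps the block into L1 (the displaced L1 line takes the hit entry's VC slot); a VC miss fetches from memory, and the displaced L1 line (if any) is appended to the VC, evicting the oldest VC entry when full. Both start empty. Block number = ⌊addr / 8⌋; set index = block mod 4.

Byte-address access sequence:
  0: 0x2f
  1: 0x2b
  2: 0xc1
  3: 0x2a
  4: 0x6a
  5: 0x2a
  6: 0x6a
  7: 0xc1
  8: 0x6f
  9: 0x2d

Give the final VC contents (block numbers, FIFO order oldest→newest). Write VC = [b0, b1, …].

#0 0x2f→b5/s1 MISS; vc=[]
#1 0x2b→b5/s1 L1-HIT; vc=[]
#2 0xc1→b24/s0 MISS; vc=[]
#3 0x2a→b5/s1 L1-HIT; vc=[]
#4 0x6a→b13/s1 MISS; vc=[5]
#5 0x2a→b5/s1 VC-HIT; vc=[13]
#6 0x6a→b13/s1 VC-HIT; vc=[5]
#7 0xc1→b24/s0 L1-HIT; vc=[5]
#8 0x6f→b13/s1 L1-HIT; vc=[5]
#9 0x2d→b5/s1 VC-HIT; vc=[13]

VC = [13]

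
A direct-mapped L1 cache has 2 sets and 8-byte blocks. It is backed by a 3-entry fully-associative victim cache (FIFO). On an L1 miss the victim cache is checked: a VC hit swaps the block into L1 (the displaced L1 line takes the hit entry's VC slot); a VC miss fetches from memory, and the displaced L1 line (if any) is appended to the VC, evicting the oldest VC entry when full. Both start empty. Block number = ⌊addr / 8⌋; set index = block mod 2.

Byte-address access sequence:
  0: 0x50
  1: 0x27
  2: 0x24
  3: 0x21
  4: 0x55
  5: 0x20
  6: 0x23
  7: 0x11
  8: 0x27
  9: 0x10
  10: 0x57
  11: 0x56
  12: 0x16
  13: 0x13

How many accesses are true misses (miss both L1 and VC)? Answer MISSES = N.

MISSES = 3

  [0] addr=0x50 blk=10 s=0: MISS | VC []
  [1] addr=0x27 blk=4 s=0: MISS | VC [10]
  [2] addr=0x24 blk=4 s=0: L1-HIT | VC [10]
  [3] addr=0x21 blk=4 s=0: L1-HIT | VC [10]
  [4] addr=0x55 blk=10 s=0: VC-HIT | VC [4]
  [5] addr=0x20 blk=4 s=0: VC-HIT | VC [10]
  [6] addr=0x23 blk=4 s=0: L1-HIT | VC [10]
  [7] addr=0x11 blk=2 s=0: MISS | VC [10, 4]
  [8] addr=0x27 blk=4 s=0: VC-HIT | VC [10, 2]
  [9] addr=0x10 blk=2 s=0: VC-HIT | VC [10, 4]
  [10] addr=0x57 blk=10 s=0: VC-HIT | VC [2, 4]
  [11] addr=0x56 blk=10 s=0: L1-HIT | VC [2, 4]
  [12] addr=0x16 blk=2 s=0: VC-HIT | VC [10, 4]
  [13] addr=0x13 blk=2 s=0: L1-HIT | VC [10, 4]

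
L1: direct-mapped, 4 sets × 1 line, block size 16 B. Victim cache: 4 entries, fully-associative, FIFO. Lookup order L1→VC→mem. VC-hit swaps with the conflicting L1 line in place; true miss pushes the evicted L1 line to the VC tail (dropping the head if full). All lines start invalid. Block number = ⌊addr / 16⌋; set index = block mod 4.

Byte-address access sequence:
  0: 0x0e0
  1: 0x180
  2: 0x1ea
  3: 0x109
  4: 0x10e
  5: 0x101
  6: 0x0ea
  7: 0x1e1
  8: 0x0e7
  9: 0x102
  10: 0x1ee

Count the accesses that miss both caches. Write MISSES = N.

#0 0xe0→b14/s2 MISS; vc=[]
#1 0x180→b24/s0 MISS; vc=[]
#2 0x1ea→b30/s2 MISS; vc=[14]
#3 0x109→b16/s0 MISS; vc=[14,24]
#4 0x10e→b16/s0 L1-HIT; vc=[14,24]
#5 0x101→b16/s0 L1-HIT; vc=[14,24]
#6 0xea→b14/s2 VC-HIT; vc=[30,24]
#7 0x1e1→b30/s2 VC-HIT; vc=[14,24]
#8 0xe7→b14/s2 VC-HIT; vc=[30,24]
#9 0x102→b16/s0 L1-HIT; vc=[30,24]
#10 0x1ee→b30/s2 VC-HIT; vc=[14,24]

MISSES = 4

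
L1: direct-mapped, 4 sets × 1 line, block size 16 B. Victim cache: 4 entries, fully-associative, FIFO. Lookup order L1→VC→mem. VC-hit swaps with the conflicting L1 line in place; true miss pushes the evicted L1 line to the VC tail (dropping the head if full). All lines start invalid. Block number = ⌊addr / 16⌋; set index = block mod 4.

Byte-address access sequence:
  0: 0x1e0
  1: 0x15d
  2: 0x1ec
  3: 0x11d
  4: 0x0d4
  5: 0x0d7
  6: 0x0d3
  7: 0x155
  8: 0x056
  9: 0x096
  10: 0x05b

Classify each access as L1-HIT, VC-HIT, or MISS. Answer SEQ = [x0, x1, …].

SEQ = [MISS, MISS, L1-HIT, MISS, MISS, L1-HIT, L1-HIT, VC-HIT, MISS, MISS, VC-HIT]

  [0] addr=0x1e0 blk=30 s=2: MISS | VC []
  [1] addr=0x15d blk=21 s=1: MISS | VC []
  [2] addr=0x1ec blk=30 s=2: L1-HIT | VC []
  [3] addr=0x11d blk=17 s=1: MISS | VC [21]
  [4] addr=0xd4 blk=13 s=1: MISS | VC [21, 17]
  [5] addr=0xd7 blk=13 s=1: L1-HIT | VC [21, 17]
  [6] addr=0xd3 blk=13 s=1: L1-HIT | VC [21, 17]
  [7] addr=0x155 blk=21 s=1: VC-HIT | VC [13, 17]
  [8] addr=0x56 blk=5 s=1: MISS | VC [13, 17, 21]
  [9] addr=0x96 blk=9 s=1: MISS | VC [13, 17, 21, 5]
  [10] addr=0x5b blk=5 s=1: VC-HIT | VC [13, 17, 21, 9]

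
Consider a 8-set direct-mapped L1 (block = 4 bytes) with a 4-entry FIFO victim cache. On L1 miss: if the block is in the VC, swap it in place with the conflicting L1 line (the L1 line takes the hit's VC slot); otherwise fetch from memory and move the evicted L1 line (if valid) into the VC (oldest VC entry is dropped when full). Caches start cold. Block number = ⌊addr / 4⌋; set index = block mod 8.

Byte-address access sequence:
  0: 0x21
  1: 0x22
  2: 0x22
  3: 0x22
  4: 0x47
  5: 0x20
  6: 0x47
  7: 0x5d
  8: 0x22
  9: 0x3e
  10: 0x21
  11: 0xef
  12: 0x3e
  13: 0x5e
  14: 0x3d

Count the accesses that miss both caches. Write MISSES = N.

MISSES = 5

#0 0x21→b8/s0 MISS; vc=[]
#1 0x22→b8/s0 L1-HIT; vc=[]
#2 0x22→b8/s0 L1-HIT; vc=[]
#3 0x22→b8/s0 L1-HIT; vc=[]
#4 0x47→b17/s1 MISS; vc=[]
#5 0x20→b8/s0 L1-HIT; vc=[]
#6 0x47→b17/s1 L1-HIT; vc=[]
#7 0x5d→b23/s7 MISS; vc=[]
#8 0x22→b8/s0 L1-HIT; vc=[]
#9 0x3e→b15/s7 MISS; vc=[23]
#10 0x21→b8/s0 L1-HIT; vc=[23]
#11 0xef→b59/s3 MISS; vc=[23]
#12 0x3e→b15/s7 L1-HIT; vc=[23]
#13 0x5e→b23/s7 VC-HIT; vc=[15]
#14 0x3d→b15/s7 VC-HIT; vc=[23]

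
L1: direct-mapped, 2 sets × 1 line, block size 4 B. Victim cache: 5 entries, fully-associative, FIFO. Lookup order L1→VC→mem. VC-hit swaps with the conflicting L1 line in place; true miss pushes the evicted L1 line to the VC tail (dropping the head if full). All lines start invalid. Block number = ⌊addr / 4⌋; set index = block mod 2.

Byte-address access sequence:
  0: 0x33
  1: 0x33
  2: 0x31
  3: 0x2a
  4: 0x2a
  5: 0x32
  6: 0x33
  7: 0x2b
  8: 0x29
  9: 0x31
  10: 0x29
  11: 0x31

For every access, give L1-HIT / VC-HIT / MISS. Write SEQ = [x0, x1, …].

  [0] addr=0x33 blk=12 s=0: MISS | VC []
  [1] addr=0x33 blk=12 s=0: L1-HIT | VC []
  [2] addr=0x31 blk=12 s=0: L1-HIT | VC []
  [3] addr=0x2a blk=10 s=0: MISS | VC [12]
  [4] addr=0x2a blk=10 s=0: L1-HIT | VC [12]
  [5] addr=0x32 blk=12 s=0: VC-HIT | VC [10]
  [6] addr=0x33 blk=12 s=0: L1-HIT | VC [10]
  [7] addr=0x2b blk=10 s=0: VC-HIT | VC [12]
  [8] addr=0x29 blk=10 s=0: L1-HIT | VC [12]
  [9] addr=0x31 blk=12 s=0: VC-HIT | VC [10]
  [10] addr=0x29 blk=10 s=0: VC-HIT | VC [12]
  [11] addr=0x31 blk=12 s=0: VC-HIT | VC [10]

SEQ = [MISS, L1-HIT, L1-HIT, MISS, L1-HIT, VC-HIT, L1-HIT, VC-HIT, L1-HIT, VC-HIT, VC-HIT, VC-HIT]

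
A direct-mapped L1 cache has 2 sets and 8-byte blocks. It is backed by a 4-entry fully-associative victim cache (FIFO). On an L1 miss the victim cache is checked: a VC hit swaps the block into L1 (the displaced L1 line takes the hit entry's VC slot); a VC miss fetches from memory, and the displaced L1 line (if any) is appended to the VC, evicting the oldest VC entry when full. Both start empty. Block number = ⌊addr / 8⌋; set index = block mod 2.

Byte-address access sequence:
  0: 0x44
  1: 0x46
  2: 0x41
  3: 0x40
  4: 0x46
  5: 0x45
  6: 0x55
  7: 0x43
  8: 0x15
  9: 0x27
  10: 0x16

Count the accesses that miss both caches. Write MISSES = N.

MISSES = 4

#0 0x44→b8/s0 MISS; vc=[]
#1 0x46→b8/s0 L1-HIT; vc=[]
#2 0x41→b8/s0 L1-HIT; vc=[]
#3 0x40→b8/s0 L1-HIT; vc=[]
#4 0x46→b8/s0 L1-HIT; vc=[]
#5 0x45→b8/s0 L1-HIT; vc=[]
#6 0x55→b10/s0 MISS; vc=[8]
#7 0x43→b8/s0 VC-HIT; vc=[10]
#8 0x15→b2/s0 MISS; vc=[10,8]
#9 0x27→b4/s0 MISS; vc=[10,8,2]
#10 0x16→b2/s0 VC-HIT; vc=[10,8,4]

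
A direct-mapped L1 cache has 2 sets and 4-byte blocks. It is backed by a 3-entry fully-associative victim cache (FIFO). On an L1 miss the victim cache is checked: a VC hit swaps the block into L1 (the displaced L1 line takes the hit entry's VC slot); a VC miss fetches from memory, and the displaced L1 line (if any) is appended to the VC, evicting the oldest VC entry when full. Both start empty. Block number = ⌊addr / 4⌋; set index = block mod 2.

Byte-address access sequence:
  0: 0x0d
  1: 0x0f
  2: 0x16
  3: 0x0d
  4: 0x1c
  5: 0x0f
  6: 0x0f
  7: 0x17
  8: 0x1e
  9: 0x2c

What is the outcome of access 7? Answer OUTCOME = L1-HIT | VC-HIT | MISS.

  [0] addr=0xd blk=3 s=1: MISS | VC []
  [1] addr=0xf blk=3 s=1: L1-HIT | VC []
  [2] addr=0x16 blk=5 s=1: MISS | VC [3]
  [3] addr=0xd blk=3 s=1: VC-HIT | VC [5]
  [4] addr=0x1c blk=7 s=1: MISS | VC [5, 3]
  [5] addr=0xf blk=3 s=1: VC-HIT | VC [5, 7]
  [6] addr=0xf blk=3 s=1: L1-HIT | VC [5, 7]
  [7] addr=0x17 blk=5 s=1: VC-HIT | VC [3, 7]
  [8] addr=0x1e blk=7 s=1: VC-HIT | VC [3, 5]
  [9] addr=0x2c blk=11 s=1: MISS | VC [3, 5, 7]

OUTCOME = VC-HIT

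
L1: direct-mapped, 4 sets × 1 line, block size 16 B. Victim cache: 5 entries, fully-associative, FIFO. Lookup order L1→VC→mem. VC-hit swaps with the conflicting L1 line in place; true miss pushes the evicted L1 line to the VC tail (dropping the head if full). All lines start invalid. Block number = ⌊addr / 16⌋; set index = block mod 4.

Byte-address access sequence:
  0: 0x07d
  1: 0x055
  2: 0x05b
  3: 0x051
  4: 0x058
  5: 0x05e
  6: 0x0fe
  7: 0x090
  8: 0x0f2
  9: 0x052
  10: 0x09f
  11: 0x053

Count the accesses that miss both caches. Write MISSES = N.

  [0] addr=0x7d blk=7 s=3: MISS | VC []
  [1] addr=0x55 blk=5 s=1: MISS | VC []
  [2] addr=0x5b blk=5 s=1: L1-HIT | VC []
  [3] addr=0x51 blk=5 s=1: L1-HIT | VC []
  [4] addr=0x58 blk=5 s=1: L1-HIT | VC []
  [5] addr=0x5e blk=5 s=1: L1-HIT | VC []
  [6] addr=0xfe blk=15 s=3: MISS | VC [7]
  [7] addr=0x90 blk=9 s=1: MISS | VC [7, 5]
  [8] addr=0xf2 blk=15 s=3: L1-HIT | VC [7, 5]
  [9] addr=0x52 blk=5 s=1: VC-HIT | VC [7, 9]
  [10] addr=0x9f blk=9 s=1: VC-HIT | VC [7, 5]
  [11] addr=0x53 blk=5 s=1: VC-HIT | VC [7, 9]

MISSES = 4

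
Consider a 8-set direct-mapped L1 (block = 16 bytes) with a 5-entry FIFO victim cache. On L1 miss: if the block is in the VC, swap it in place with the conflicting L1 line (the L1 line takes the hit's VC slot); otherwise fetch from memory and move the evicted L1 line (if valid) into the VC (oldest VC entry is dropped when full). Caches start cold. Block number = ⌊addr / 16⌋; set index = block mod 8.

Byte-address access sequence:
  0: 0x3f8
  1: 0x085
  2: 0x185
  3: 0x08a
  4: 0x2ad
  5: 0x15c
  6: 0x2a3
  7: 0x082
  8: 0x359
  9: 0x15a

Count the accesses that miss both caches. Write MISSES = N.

MISSES = 6

0: 0x3f8 (blk 63, set 7) → MISS  vc=[]
1: 0x85 (blk 8, set 0) → MISS  vc=[]
2: 0x185 (blk 24, set 0) → MISS  vc=[8]
3: 0x8a (blk 8, set 0) → VC-HIT  vc=[24]
4: 0x2ad (blk 42, set 2) → MISS  vc=[24]
5: 0x15c (blk 21, set 5) → MISS  vc=[24]
6: 0x2a3 (blk 42, set 2) → L1-HIT  vc=[24]
7: 0x82 (blk 8, set 0) → L1-HIT  vc=[24]
8: 0x359 (blk 53, set 5) → MISS  vc=[24, 21]
9: 0x15a (blk 21, set 5) → VC-HIT  vc=[24, 53]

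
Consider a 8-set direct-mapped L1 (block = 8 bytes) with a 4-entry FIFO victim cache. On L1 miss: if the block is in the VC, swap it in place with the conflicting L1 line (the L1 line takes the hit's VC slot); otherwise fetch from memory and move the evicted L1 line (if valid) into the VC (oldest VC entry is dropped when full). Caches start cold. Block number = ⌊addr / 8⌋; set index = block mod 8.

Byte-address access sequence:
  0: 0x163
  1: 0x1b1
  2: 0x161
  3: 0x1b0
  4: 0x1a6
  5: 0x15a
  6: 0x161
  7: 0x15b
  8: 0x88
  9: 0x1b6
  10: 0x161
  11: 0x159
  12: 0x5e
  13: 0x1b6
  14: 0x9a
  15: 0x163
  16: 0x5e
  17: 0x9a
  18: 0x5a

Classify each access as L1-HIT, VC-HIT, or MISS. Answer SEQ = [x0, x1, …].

SEQ = [MISS, MISS, L1-HIT, L1-HIT, MISS, MISS, VC-HIT, L1-HIT, MISS, L1-HIT, L1-HIT, L1-HIT, MISS, L1-HIT, MISS, L1-HIT, VC-HIT, VC-HIT, VC-HIT]

  [0] addr=0x163 blk=44 s=4: MISS | VC []
  [1] addr=0x1b1 blk=54 s=6: MISS | VC []
  [2] addr=0x161 blk=44 s=4: L1-HIT | VC []
  [3] addr=0x1b0 blk=54 s=6: L1-HIT | VC []
  [4] addr=0x1a6 blk=52 s=4: MISS | VC [44]
  [5] addr=0x15a blk=43 s=3: MISS | VC [44]
  [6] addr=0x161 blk=44 s=4: VC-HIT | VC [52]
  [7] addr=0x15b blk=43 s=3: L1-HIT | VC [52]
  [8] addr=0x88 blk=17 s=1: MISS | VC [52]
  [9] addr=0x1b6 blk=54 s=6: L1-HIT | VC [52]
  [10] addr=0x161 blk=44 s=4: L1-HIT | VC [52]
  [11] addr=0x159 blk=43 s=3: L1-HIT | VC [52]
  [12] addr=0x5e blk=11 s=3: MISS | VC [52, 43]
  [13] addr=0x1b6 blk=54 s=6: L1-HIT | VC [52, 43]
  [14] addr=0x9a blk=19 s=3: MISS | VC [52, 43, 11]
  [15] addr=0x163 blk=44 s=4: L1-HIT | VC [52, 43, 11]
  [16] addr=0x5e blk=11 s=3: VC-HIT | VC [52, 43, 19]
  [17] addr=0x9a blk=19 s=3: VC-HIT | VC [52, 43, 11]
  [18] addr=0x5a blk=11 s=3: VC-HIT | VC [52, 43, 19]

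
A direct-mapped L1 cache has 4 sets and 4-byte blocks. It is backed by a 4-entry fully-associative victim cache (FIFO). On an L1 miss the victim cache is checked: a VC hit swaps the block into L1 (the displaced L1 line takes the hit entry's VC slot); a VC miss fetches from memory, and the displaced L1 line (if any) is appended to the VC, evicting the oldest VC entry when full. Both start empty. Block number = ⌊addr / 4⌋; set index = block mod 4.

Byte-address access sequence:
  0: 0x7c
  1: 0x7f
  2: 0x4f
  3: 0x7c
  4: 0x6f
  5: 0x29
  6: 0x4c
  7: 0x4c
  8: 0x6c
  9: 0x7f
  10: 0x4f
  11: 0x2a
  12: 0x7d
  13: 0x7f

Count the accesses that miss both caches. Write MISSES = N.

MISSES = 4

0: 0x7c (blk 31, set 3) → MISS  vc=[]
1: 0x7f (blk 31, set 3) → L1-HIT  vc=[]
2: 0x4f (blk 19, set 3) → MISS  vc=[31]
3: 0x7c (blk 31, set 3) → VC-HIT  vc=[19]
4: 0x6f (blk 27, set 3) → MISS  vc=[19, 31]
5: 0x29 (blk 10, set 2) → MISS  vc=[19, 31]
6: 0x4c (blk 19, set 3) → VC-HIT  vc=[27, 31]
7: 0x4c (blk 19, set 3) → L1-HIT  vc=[27, 31]
8: 0x6c (blk 27, set 3) → VC-HIT  vc=[19, 31]
9: 0x7f (blk 31, set 3) → VC-HIT  vc=[19, 27]
10: 0x4f (blk 19, set 3) → VC-HIT  vc=[31, 27]
11: 0x2a (blk 10, set 2) → L1-HIT  vc=[31, 27]
12: 0x7d (blk 31, set 3) → VC-HIT  vc=[19, 27]
13: 0x7f (blk 31, set 3) → L1-HIT  vc=[19, 27]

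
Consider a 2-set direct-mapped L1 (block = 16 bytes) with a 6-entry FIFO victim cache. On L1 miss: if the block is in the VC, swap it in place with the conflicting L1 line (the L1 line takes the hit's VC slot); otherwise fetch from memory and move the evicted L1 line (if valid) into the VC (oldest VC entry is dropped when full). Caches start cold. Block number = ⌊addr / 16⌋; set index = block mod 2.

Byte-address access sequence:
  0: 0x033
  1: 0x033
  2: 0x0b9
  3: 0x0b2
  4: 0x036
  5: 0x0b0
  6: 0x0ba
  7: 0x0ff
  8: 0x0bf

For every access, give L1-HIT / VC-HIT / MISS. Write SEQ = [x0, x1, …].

#0 0x33→b3/s1 MISS; vc=[]
#1 0x33→b3/s1 L1-HIT; vc=[]
#2 0xb9→b11/s1 MISS; vc=[3]
#3 0xb2→b11/s1 L1-HIT; vc=[3]
#4 0x36→b3/s1 VC-HIT; vc=[11]
#5 0xb0→b11/s1 VC-HIT; vc=[3]
#6 0xba→b11/s1 L1-HIT; vc=[3]
#7 0xff→b15/s1 MISS; vc=[3,11]
#8 0xbf→b11/s1 VC-HIT; vc=[3,15]

SEQ = [MISS, L1-HIT, MISS, L1-HIT, VC-HIT, VC-HIT, L1-HIT, MISS, VC-HIT]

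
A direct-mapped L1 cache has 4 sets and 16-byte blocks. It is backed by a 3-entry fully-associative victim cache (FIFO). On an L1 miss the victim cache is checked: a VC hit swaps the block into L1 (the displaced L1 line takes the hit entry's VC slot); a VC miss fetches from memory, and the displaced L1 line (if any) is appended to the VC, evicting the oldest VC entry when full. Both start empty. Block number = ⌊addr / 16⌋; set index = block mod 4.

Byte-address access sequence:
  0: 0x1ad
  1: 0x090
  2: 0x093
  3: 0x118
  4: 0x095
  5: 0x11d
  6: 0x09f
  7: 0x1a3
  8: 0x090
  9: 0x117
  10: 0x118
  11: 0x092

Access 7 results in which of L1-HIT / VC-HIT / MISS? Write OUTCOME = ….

OUTCOME = L1-HIT

  [0] addr=0x1ad blk=26 s=2: MISS | VC []
  [1] addr=0x90 blk=9 s=1: MISS | VC []
  [2] addr=0x93 blk=9 s=1: L1-HIT | VC []
  [3] addr=0x118 blk=17 s=1: MISS | VC [9]
  [4] addr=0x95 blk=9 s=1: VC-HIT | VC [17]
  [5] addr=0x11d blk=17 s=1: VC-HIT | VC [9]
  [6] addr=0x9f blk=9 s=1: VC-HIT | VC [17]
  [7] addr=0x1a3 blk=26 s=2: L1-HIT | VC [17]
  [8] addr=0x90 blk=9 s=1: L1-HIT | VC [17]
  [9] addr=0x117 blk=17 s=1: VC-HIT | VC [9]
  [10] addr=0x118 blk=17 s=1: L1-HIT | VC [9]
  [11] addr=0x92 blk=9 s=1: VC-HIT | VC [17]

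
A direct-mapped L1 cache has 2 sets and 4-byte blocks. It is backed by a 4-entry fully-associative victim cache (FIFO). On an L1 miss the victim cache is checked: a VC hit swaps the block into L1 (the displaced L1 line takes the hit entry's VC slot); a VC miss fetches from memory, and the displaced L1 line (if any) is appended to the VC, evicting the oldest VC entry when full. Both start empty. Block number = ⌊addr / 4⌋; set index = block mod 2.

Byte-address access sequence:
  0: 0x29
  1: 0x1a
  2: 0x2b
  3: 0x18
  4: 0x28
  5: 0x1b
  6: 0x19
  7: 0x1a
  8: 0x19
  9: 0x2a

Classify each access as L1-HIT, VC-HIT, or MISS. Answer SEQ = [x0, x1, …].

SEQ = [MISS, MISS, VC-HIT, VC-HIT, VC-HIT, VC-HIT, L1-HIT, L1-HIT, L1-HIT, VC-HIT]

0: 0x29 (blk 10, set 0) → MISS  vc=[]
1: 0x1a (blk 6, set 0) → MISS  vc=[10]
2: 0x2b (blk 10, set 0) → VC-HIT  vc=[6]
3: 0x18 (blk 6, set 0) → VC-HIT  vc=[10]
4: 0x28 (blk 10, set 0) → VC-HIT  vc=[6]
5: 0x1b (blk 6, set 0) → VC-HIT  vc=[10]
6: 0x19 (blk 6, set 0) → L1-HIT  vc=[10]
7: 0x1a (blk 6, set 0) → L1-HIT  vc=[10]
8: 0x19 (blk 6, set 0) → L1-HIT  vc=[10]
9: 0x2a (blk 10, set 0) → VC-HIT  vc=[6]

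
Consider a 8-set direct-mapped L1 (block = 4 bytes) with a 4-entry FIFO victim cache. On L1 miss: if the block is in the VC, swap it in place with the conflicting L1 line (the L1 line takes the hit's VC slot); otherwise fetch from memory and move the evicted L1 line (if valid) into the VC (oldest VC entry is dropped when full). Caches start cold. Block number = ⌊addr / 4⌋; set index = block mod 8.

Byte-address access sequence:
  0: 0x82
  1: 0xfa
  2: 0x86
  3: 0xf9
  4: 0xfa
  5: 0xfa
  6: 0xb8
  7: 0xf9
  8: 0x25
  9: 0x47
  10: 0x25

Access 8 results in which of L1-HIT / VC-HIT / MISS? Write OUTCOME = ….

OUTCOME = MISS

0: 0x82 (blk 32, set 0) → MISS  vc=[]
1: 0xfa (blk 62, set 6) → MISS  vc=[]
2: 0x86 (blk 33, set 1) → MISS  vc=[]
3: 0xf9 (blk 62, set 6) → L1-HIT  vc=[]
4: 0xfa (blk 62, set 6) → L1-HIT  vc=[]
5: 0xfa (blk 62, set 6) → L1-HIT  vc=[]
6: 0xb8 (blk 46, set 6) → MISS  vc=[62]
7: 0xf9 (blk 62, set 6) → VC-HIT  vc=[46]
8: 0x25 (blk 9, set 1) → MISS  vc=[46, 33]
9: 0x47 (blk 17, set 1) → MISS  vc=[46, 33, 9]
10: 0x25 (blk 9, set 1) → VC-HIT  vc=[46, 33, 17]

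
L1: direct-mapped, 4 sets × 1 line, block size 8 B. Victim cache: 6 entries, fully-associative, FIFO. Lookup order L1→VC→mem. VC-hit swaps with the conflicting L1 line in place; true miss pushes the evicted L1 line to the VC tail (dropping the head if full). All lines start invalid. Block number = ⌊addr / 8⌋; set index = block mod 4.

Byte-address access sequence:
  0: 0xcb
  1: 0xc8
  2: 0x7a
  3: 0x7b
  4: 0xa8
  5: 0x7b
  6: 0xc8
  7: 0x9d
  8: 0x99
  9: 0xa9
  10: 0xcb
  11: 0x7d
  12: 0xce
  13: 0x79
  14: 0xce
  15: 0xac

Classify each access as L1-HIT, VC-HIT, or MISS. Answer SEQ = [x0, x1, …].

SEQ = [MISS, L1-HIT, MISS, L1-HIT, MISS, L1-HIT, VC-HIT, MISS, L1-HIT, VC-HIT, VC-HIT, VC-HIT, L1-HIT, L1-HIT, L1-HIT, VC-HIT]

  [0] addr=0xcb blk=25 s=1: MISS | VC []
  [1] addr=0xc8 blk=25 s=1: L1-HIT | VC []
  [2] addr=0x7a blk=15 s=3: MISS | VC []
  [3] addr=0x7b blk=15 s=3: L1-HIT | VC []
  [4] addr=0xa8 blk=21 s=1: MISS | VC [25]
  [5] addr=0x7b blk=15 s=3: L1-HIT | VC [25]
  [6] addr=0xc8 blk=25 s=1: VC-HIT | VC [21]
  [7] addr=0x9d blk=19 s=3: MISS | VC [21, 15]
  [8] addr=0x99 blk=19 s=3: L1-HIT | VC [21, 15]
  [9] addr=0xa9 blk=21 s=1: VC-HIT | VC [25, 15]
  [10] addr=0xcb blk=25 s=1: VC-HIT | VC [21, 15]
  [11] addr=0x7d blk=15 s=3: VC-HIT | VC [21, 19]
  [12] addr=0xce blk=25 s=1: L1-HIT | VC [21, 19]
  [13] addr=0x79 blk=15 s=3: L1-HIT | VC [21, 19]
  [14] addr=0xce blk=25 s=1: L1-HIT | VC [21, 19]
  [15] addr=0xac blk=21 s=1: VC-HIT | VC [25, 19]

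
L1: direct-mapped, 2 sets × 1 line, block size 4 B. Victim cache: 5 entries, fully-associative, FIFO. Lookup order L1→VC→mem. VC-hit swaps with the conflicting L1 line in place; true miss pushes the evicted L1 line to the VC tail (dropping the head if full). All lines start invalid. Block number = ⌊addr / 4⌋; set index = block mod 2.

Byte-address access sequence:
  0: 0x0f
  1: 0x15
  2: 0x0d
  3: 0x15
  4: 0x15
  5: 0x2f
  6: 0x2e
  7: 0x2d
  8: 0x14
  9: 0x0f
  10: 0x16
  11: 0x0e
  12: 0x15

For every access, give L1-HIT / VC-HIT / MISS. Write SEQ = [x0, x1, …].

SEQ = [MISS, MISS, VC-HIT, VC-HIT, L1-HIT, MISS, L1-HIT, L1-HIT, VC-HIT, VC-HIT, VC-HIT, VC-HIT, VC-HIT]

#0 0xf→b3/s1 MISS; vc=[]
#1 0x15→b5/s1 MISS; vc=[3]
#2 0xd→b3/s1 VC-HIT; vc=[5]
#3 0x15→b5/s1 VC-HIT; vc=[3]
#4 0x15→b5/s1 L1-HIT; vc=[3]
#5 0x2f→b11/s1 MISS; vc=[3,5]
#6 0x2e→b11/s1 L1-HIT; vc=[3,5]
#7 0x2d→b11/s1 L1-HIT; vc=[3,5]
#8 0x14→b5/s1 VC-HIT; vc=[3,11]
#9 0xf→b3/s1 VC-HIT; vc=[5,11]
#10 0x16→b5/s1 VC-HIT; vc=[3,11]
#11 0xe→b3/s1 VC-HIT; vc=[5,11]
#12 0x15→b5/s1 VC-HIT; vc=[3,11]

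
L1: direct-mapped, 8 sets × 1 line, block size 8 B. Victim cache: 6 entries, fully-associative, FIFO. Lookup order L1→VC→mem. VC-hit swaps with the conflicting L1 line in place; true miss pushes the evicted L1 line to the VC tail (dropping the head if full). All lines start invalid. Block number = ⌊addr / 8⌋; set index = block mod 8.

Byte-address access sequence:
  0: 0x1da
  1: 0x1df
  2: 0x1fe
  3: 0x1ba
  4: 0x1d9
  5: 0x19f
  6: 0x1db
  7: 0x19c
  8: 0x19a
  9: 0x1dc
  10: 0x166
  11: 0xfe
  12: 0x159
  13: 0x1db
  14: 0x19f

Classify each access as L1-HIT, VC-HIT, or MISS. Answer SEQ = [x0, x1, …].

SEQ = [MISS, L1-HIT, MISS, MISS, L1-HIT, MISS, VC-HIT, VC-HIT, L1-HIT, VC-HIT, MISS, MISS, MISS, VC-HIT, VC-HIT]

0: 0x1da (blk 59, set 3) → MISS  vc=[]
1: 0x1df (blk 59, set 3) → L1-HIT  vc=[]
2: 0x1fe (blk 63, set 7) → MISS  vc=[]
3: 0x1ba (blk 55, set 7) → MISS  vc=[63]
4: 0x1d9 (blk 59, set 3) → L1-HIT  vc=[63]
5: 0x19f (blk 51, set 3) → MISS  vc=[63, 59]
6: 0x1db (blk 59, set 3) → VC-HIT  vc=[63, 51]
7: 0x19c (blk 51, set 3) → VC-HIT  vc=[63, 59]
8: 0x19a (blk 51, set 3) → L1-HIT  vc=[63, 59]
9: 0x1dc (blk 59, set 3) → VC-HIT  vc=[63, 51]
10: 0x166 (blk 44, set 4) → MISS  vc=[63, 51]
11: 0xfe (blk 31, set 7) → MISS  vc=[63, 51, 55]
12: 0x159 (blk 43, set 3) → MISS  vc=[63, 51, 55, 59]
13: 0x1db (blk 59, set 3) → VC-HIT  vc=[63, 51, 55, 43]
14: 0x19f (blk 51, set 3) → VC-HIT  vc=[63, 59, 55, 43]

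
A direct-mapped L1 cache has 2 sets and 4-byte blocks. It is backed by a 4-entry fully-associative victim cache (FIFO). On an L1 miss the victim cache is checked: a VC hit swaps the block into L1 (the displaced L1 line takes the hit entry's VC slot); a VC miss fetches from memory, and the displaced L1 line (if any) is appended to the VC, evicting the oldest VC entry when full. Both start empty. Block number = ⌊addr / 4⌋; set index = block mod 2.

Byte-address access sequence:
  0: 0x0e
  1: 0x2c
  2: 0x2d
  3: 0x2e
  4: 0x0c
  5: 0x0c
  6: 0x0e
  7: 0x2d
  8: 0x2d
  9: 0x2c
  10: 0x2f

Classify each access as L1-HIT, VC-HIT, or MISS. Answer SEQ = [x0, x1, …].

0: 0xe (blk 3, set 1) → MISS  vc=[]
1: 0x2c (blk 11, set 1) → MISS  vc=[3]
2: 0x2d (blk 11, set 1) → L1-HIT  vc=[3]
3: 0x2e (blk 11, set 1) → L1-HIT  vc=[3]
4: 0xc (blk 3, set 1) → VC-HIT  vc=[11]
5: 0xc (blk 3, set 1) → L1-HIT  vc=[11]
6: 0xe (blk 3, set 1) → L1-HIT  vc=[11]
7: 0x2d (blk 11, set 1) → VC-HIT  vc=[3]
8: 0x2d (blk 11, set 1) → L1-HIT  vc=[3]
9: 0x2c (blk 11, set 1) → L1-HIT  vc=[3]
10: 0x2f (blk 11, set 1) → L1-HIT  vc=[3]

SEQ = [MISS, MISS, L1-HIT, L1-HIT, VC-HIT, L1-HIT, L1-HIT, VC-HIT, L1-HIT, L1-HIT, L1-HIT]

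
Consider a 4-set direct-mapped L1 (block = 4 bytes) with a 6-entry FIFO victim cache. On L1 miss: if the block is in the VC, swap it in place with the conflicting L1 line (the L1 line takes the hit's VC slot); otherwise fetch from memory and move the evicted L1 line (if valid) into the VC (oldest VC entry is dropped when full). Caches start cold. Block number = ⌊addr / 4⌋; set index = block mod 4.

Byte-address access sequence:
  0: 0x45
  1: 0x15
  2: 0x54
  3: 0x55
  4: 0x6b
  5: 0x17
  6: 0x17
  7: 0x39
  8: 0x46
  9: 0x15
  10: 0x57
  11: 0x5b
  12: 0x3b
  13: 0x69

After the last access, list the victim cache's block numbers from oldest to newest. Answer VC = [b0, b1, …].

0: 0x45 (blk 17, set 1) → MISS  vc=[]
1: 0x15 (blk 5, set 1) → MISS  vc=[17]
2: 0x54 (blk 21, set 1) → MISS  vc=[17, 5]
3: 0x55 (blk 21, set 1) → L1-HIT  vc=[17, 5]
4: 0x6b (blk 26, set 2) → MISS  vc=[17, 5]
5: 0x17 (blk 5, set 1) → VC-HIT  vc=[17, 21]
6: 0x17 (blk 5, set 1) → L1-HIT  vc=[17, 21]
7: 0x39 (blk 14, set 2) → MISS  vc=[17, 21, 26]
8: 0x46 (blk 17, set 1) → VC-HIT  vc=[5, 21, 26]
9: 0x15 (blk 5, set 1) → VC-HIT  vc=[17, 21, 26]
10: 0x57 (blk 21, set 1) → VC-HIT  vc=[17, 5, 26]
11: 0x5b (blk 22, set 2) → MISS  vc=[17, 5, 26, 14]
12: 0x3b (blk 14, set 2) → VC-HIT  vc=[17, 5, 26, 22]
13: 0x69 (blk 26, set 2) → VC-HIT  vc=[17, 5, 14, 22]

VC = [17, 5, 14, 22]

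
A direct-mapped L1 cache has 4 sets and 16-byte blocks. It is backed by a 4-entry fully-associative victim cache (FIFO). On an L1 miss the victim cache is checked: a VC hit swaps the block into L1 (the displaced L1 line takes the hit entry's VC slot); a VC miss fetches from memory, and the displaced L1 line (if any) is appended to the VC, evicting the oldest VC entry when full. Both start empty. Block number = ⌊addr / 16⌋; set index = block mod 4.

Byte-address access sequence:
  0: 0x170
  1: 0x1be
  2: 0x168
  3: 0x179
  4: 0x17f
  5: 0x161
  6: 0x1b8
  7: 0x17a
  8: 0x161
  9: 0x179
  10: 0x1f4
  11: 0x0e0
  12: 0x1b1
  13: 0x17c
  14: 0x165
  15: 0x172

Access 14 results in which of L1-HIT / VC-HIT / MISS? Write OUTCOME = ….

OUTCOME = VC-HIT

  [0] addr=0x170 blk=23 s=3: MISS | VC []
  [1] addr=0x1be blk=27 s=3: MISS | VC [23]
  [2] addr=0x168 blk=22 s=2: MISS | VC [23]
  [3] addr=0x179 blk=23 s=3: VC-HIT | VC [27]
  [4] addr=0x17f blk=23 s=3: L1-HIT | VC [27]
  [5] addr=0x161 blk=22 s=2: L1-HIT | VC [27]
  [6] addr=0x1b8 blk=27 s=3: VC-HIT | VC [23]
  [7] addr=0x17a blk=23 s=3: VC-HIT | VC [27]
  [8] addr=0x161 blk=22 s=2: L1-HIT | VC [27]
  [9] addr=0x179 blk=23 s=3: L1-HIT | VC [27]
  [10] addr=0x1f4 blk=31 s=3: MISS | VC [27, 23]
  [11] addr=0xe0 blk=14 s=2: MISS | VC [27, 23, 22]
  [12] addr=0x1b1 blk=27 s=3: VC-HIT | VC [31, 23, 22]
  [13] addr=0x17c blk=23 s=3: VC-HIT | VC [31, 27, 22]
  [14] addr=0x165 blk=22 s=2: VC-HIT | VC [31, 27, 14]
  [15] addr=0x172 blk=23 s=3: L1-HIT | VC [31, 27, 14]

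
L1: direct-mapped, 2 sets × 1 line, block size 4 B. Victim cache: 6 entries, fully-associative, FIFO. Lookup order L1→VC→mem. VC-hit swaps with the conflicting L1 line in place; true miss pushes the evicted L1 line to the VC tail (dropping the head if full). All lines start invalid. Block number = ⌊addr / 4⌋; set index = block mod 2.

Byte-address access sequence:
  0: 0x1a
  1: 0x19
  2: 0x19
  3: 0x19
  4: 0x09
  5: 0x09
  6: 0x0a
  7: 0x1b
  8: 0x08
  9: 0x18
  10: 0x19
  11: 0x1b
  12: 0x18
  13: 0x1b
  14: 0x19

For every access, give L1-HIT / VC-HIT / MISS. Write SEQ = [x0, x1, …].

SEQ = [MISS, L1-HIT, L1-HIT, L1-HIT, MISS, L1-HIT, L1-HIT, VC-HIT, VC-HIT, VC-HIT, L1-HIT, L1-HIT, L1-HIT, L1-HIT, L1-HIT]

#0 0x1a→b6/s0 MISS; vc=[]
#1 0x19→b6/s0 L1-HIT; vc=[]
#2 0x19→b6/s0 L1-HIT; vc=[]
#3 0x19→b6/s0 L1-HIT; vc=[]
#4 0x9→b2/s0 MISS; vc=[6]
#5 0x9→b2/s0 L1-HIT; vc=[6]
#6 0xa→b2/s0 L1-HIT; vc=[6]
#7 0x1b→b6/s0 VC-HIT; vc=[2]
#8 0x8→b2/s0 VC-HIT; vc=[6]
#9 0x18→b6/s0 VC-HIT; vc=[2]
#10 0x19→b6/s0 L1-HIT; vc=[2]
#11 0x1b→b6/s0 L1-HIT; vc=[2]
#12 0x18→b6/s0 L1-HIT; vc=[2]
#13 0x1b→b6/s0 L1-HIT; vc=[2]
#14 0x19→b6/s0 L1-HIT; vc=[2]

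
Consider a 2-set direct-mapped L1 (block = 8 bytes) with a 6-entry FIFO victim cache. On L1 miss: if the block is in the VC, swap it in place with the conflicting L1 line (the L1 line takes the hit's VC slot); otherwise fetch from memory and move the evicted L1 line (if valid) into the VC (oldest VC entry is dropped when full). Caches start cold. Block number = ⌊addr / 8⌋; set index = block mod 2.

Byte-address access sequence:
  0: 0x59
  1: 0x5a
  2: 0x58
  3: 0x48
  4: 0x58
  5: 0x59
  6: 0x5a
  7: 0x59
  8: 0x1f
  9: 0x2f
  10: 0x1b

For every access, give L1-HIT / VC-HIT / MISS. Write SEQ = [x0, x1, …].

  [0] addr=0x59 blk=11 s=1: MISS | VC []
  [1] addr=0x5a blk=11 s=1: L1-HIT | VC []
  [2] addr=0x58 blk=11 s=1: L1-HIT | VC []
  [3] addr=0x48 blk=9 s=1: MISS | VC [11]
  [4] addr=0x58 blk=11 s=1: VC-HIT | VC [9]
  [5] addr=0x59 blk=11 s=1: L1-HIT | VC [9]
  [6] addr=0x5a blk=11 s=1: L1-HIT | VC [9]
  [7] addr=0x59 blk=11 s=1: L1-HIT | VC [9]
  [8] addr=0x1f blk=3 s=1: MISS | VC [9, 11]
  [9] addr=0x2f blk=5 s=1: MISS | VC [9, 11, 3]
  [10] addr=0x1b blk=3 s=1: VC-HIT | VC [9, 11, 5]

SEQ = [MISS, L1-HIT, L1-HIT, MISS, VC-HIT, L1-HIT, L1-HIT, L1-HIT, MISS, MISS, VC-HIT]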